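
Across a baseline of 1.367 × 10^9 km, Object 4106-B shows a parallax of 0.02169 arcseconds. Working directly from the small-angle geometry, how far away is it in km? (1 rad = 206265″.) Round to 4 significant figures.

θ = 0.02169″ = 0.02169/206265 = 1.0516 × 10^-7 rad.
d = B/θ = (1.367 × 10^9) / (1.0516 × 10^-7) = 1.2999 × 10^16 km.

1.300 × 10^16 km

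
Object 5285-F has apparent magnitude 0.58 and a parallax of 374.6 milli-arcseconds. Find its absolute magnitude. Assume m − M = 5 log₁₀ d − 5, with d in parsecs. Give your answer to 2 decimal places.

d = 1/p = 1/0.3746″ = 2.6695 pc.
m − M = 5 log₁₀(2.6695) − 5 = 2.1321 − 5 = -2.8679.
M = m − (m − M) = 0.58 − (-2.8679) = 3.45.

M = 3.45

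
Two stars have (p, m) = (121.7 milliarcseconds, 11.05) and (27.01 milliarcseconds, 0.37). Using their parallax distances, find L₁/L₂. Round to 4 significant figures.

d₁ = 1/p₁ = 1/0.1217″ = 8.2169 pc; d₂ = 1/p₂ = 1/0.02701″ = 37.023 pc.
M₁ = m₁ − 5 log₁₀ d₁ + 5 = 11.05 − 4.5735 + 5 = 11.4765.
M₂ = 0.37 − 7.8424 + 5 = -2.4724.
L₁/L₂ = 10^(0.4(M₂ − M₁)) = 10^(0.4 × (-13.9489)) = 10^(-5.57956) = 0.0000026329.

L₁/L₂ = 2.633 × 10^-6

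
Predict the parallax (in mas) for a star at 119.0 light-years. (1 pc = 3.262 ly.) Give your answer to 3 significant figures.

27.4 mas

d = 119.0 ly ÷ 3.262 = 36.481 pc.
p = 1/d = 1/36.481 = 0.027412 arcsec.
= 0.027412 × 1000 = 27.412 mas.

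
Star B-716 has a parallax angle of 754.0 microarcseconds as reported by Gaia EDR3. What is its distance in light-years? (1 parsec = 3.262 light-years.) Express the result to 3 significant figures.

p = 754.0 microarcseconds = 0.0007540 arcsec.
d = 1/p = 1/0.0007540 = 1326.3 pc.
In light-years: 1326.3 × 3.262 = 4326.4 ly.

4330 light years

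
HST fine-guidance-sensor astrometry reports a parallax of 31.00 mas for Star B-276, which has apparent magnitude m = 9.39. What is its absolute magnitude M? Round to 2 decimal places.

d = 1/p = 1/0.03100″ = 32.258 pc.
m − M = 5 log₁₀(32.258) − 5 = 7.5432 − 5 = 2.5432.
M = m − (m − M) = 9.39 − 2.5432 = 6.85.

M = 6.85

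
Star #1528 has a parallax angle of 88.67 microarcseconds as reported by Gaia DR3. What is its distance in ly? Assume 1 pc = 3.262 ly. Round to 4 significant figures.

36790 ly

p = 88.67 microarcseconds = 0.00008867 arcsec.
d = 1/p = 1/0.00008867 = 11278 pc.
In light-years: 11278 × 3.262 = 36789 ly.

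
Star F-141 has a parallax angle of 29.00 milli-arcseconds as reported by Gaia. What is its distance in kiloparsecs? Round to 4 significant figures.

p = 29.00 milli-arcseconds = 0.02900 arcsec.
d = 1/p = 1/0.02900 = 34.483 pc.
= 0.034483 kpc.

0.03448 kpc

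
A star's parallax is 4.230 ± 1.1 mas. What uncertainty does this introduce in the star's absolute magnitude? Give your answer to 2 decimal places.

σ_M = 0.56 mag

M = m − 5 log₁₀ d + 5 = m + 5 log₁₀ p + 5, so ∂M/∂p = 5/(p ln 10).
σ_M = (5/ln 10) · (σ_p/p) = 2.1715 × 1.1/4.230 = 2.1715 × 0.26005 = 0.5647.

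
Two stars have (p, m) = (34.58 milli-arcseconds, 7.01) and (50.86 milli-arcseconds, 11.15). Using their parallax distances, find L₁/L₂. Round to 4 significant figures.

d₁ = 1/p₁ = 1/0.03458″ = 28.918 pc; d₂ = 1/p₂ = 1/0.05086″ = 19.662 pc.
M₁ = m₁ − 5 log₁₀ d₁ + 5 = 7.01 − 7.3058 + 5 = 4.7042.
M₂ = 11.15 − 6.4681 + 5 = 9.6819.
L₁/L₂ = 10^(0.4(M₂ − M₁)) = 10^(0.4 × 4.9777) = 10^1.99108 = 97.967.

L₁/L₂ = 97.97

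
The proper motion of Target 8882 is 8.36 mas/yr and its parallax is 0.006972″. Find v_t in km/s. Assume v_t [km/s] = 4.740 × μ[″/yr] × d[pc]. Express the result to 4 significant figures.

5.684 km/s

d = 1/p = 1/0.006972″ = 143.43 pc.
μ = 8.36 mas/yr = 0.00836 ″/yr.
v_t = 4.74 × μ × d = 4.74 × 0.00836 × 143.43 = 5.6836 km/s.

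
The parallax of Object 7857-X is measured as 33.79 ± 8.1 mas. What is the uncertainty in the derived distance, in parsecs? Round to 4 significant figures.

7.094 pc

d = 1/p, so σ_d = σ_p / p².
σ_d = 0.00810 / (0.03379)² = 0.00810 / 0.0011418 = 7.0941 pc.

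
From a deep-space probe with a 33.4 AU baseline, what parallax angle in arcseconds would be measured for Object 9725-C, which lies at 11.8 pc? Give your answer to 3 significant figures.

p (arcsec) = B (AU) / d (pc).
p = 33.4 / 11.8 = 2.8305 arcsec.

2.83 arcsec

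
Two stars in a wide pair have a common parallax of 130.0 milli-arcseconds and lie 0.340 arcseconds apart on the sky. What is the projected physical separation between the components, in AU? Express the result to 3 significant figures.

2.62 AU

d = 1/p = 1/0.1300″ = 7.6923 pc.
At distance d (pc), an angle of θ arcsec spans θ·d AU: s = 0.340 × 7.6923 = 2.6154 AU.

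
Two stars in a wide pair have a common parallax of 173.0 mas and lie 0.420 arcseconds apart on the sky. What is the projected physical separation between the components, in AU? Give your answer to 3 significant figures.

d = 1/p = 1/0.1730″ = 5.7803 pc.
At distance d (pc), an angle of θ arcsec spans θ·d AU: s = 0.420 × 5.7803 = 2.4277 AU.

2.43 AU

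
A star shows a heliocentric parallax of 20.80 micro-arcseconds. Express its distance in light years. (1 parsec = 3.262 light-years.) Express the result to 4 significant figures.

p = 20.80 micro-arcseconds = 0.00002080 arcsec.
d = 1/p = 1/0.00002080 = 48077 pc.
In light-years: 48077 × 3.262 = 1.5683 × 10^5 ly.

156800 light years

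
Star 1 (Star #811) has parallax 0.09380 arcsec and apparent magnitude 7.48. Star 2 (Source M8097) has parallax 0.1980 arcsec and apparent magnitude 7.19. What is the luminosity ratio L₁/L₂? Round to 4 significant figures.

d₁ = 1/p₁ = 1/0.09380″ = 10.661 pc; d₂ = 1/p₂ = 1/0.1980″ = 5.0505 pc.
M₁ = m₁ − 5 log₁₀ d₁ + 5 = 7.48 − 5.1390 + 5 = 7.3410.
M₂ = 7.19 − 3.5167 + 5 = 8.6733.
L₁/L₂ = 10^(0.4(M₂ − M₁)) = 10^(0.4 × 1.3323) = 10^0.53292 = 3.4113.

L₁/L₂ = 3.411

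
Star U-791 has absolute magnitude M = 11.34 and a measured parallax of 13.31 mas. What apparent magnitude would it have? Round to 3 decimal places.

m = 15.719

d = 1/p = 1/0.01331″ = 75.131 pc.
m − M = 5 log₁₀ d − 5 = 5 log₁₀(75.131) − 5 = 9.3791 − 5 = 4.3791.
m = M + (m − M) = 11.34 + 4.3791 = 15.719.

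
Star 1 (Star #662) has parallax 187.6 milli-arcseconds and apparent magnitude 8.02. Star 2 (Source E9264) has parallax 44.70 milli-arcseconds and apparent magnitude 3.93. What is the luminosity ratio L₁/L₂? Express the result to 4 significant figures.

L₁/L₂ = 0.001313

d₁ = 1/p₁ = 1/0.1876″ = 5.3305 pc; d₂ = 1/p₂ = 1/0.04470″ = 22.371 pc.
M₁ = m₁ − 5 log₁₀ d₁ + 5 = 8.02 − 3.6338 + 5 = 9.3862.
M₂ = 3.93 − 6.7484 + 5 = 2.1816.
L₁/L₂ = 10^(0.4(M₂ − M₁)) = 10^(0.4 × (-7.2046)) = 10^(-2.88184) = 0.0013127.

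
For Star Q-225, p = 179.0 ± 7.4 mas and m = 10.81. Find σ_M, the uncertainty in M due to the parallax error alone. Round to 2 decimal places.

M = m − 5 log₁₀ d + 5 = m + 5 log₁₀ p + 5, so ∂M/∂p = 5/(p ln 10).
σ_M = (5/ln 10) · (σ_p/p) = 2.1715 × 7.4/179.0 = 2.1715 × 0.041341 = 0.089772.

σ_M = 0.09 mag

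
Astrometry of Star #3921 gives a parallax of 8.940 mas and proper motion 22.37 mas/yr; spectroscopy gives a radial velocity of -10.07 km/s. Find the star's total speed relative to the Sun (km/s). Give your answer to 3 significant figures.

15.6 km/s

d = 1/p = 1/0.008940″ = 111.86 pc.
μ = 22.37 mas/yr = 0.02237 ″/yr.
v_t = 4.740 μ d = 4.740 × 0.02237 × 111.86 = 11.861 km/s.
v = √(v_r² + v_t²) = √((-10.07)² + 11.861²) = √242.088 = 15.559 km/s.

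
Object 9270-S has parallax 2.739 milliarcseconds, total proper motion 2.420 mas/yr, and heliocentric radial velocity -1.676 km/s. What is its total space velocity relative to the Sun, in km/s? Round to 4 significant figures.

4.511 km/s

d = 1/p = 1/0.002739″ = 365.1 pc.
μ = 2.420 mas/yr = 0.002420 ″/yr.
v_t = 4.740 μ d = 4.740 × 0.002420 × 365.1 = 4.188 km/s.
v = √(v_r² + v_t²) = √((-1.676)² + 4.188²) = √20.3483 = 4.5109 km/s.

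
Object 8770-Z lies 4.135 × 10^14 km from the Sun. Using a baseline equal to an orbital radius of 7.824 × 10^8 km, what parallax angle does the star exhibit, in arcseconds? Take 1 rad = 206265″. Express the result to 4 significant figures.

θ ≈ B/d = (7.824 × 10^8) / (4.135 × 10^14) = 1.8921 × 10^-6 rad.
In arcseconds: 1.8921 × 10^-6 × 206265 = 0.39027″.

0.3903 arcsec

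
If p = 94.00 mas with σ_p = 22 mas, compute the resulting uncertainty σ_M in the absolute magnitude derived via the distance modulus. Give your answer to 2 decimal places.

σ_M = 0.51 mag

M = m − 5 log₁₀ d + 5 = m + 5 log₁₀ p + 5, so ∂M/∂p = 5/(p ln 10).
σ_M = (5/ln 10) · (σ_p/p) = 2.1715 × 22/94.00 = 2.1715 × 0.23404 = 0.50822.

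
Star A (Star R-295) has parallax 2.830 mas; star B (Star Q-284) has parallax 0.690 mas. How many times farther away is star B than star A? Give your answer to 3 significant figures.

4.10

Since d = 1/p, d_B/d_A = p_A/p_B.
= 2.830 / 0.690 = 4.1014.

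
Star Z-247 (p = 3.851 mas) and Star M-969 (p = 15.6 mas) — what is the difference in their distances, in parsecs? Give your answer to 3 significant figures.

196 pc

d_A = 1/0.003851″ = 259.67 pc; d_B = 1/0.01560″ = 64.103 pc.
|d_B − d_A| = |64.103 − 259.67| = 195.57 pc.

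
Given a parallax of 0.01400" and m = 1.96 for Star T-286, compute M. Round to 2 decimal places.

d = 1/p = 1/0.01400″ = 71.429 pc.
m − M = 5 log₁₀(71.429) − 5 = 9.2694 − 5 = 4.2694.
M = m − (m − M) = 1.96 − 4.2694 = -2.31.

M = -2.31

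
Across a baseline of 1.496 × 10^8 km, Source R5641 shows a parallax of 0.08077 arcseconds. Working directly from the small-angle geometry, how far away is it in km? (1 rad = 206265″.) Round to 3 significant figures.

3.82 × 10^14 km

θ = 0.08077″ = 0.08077/206265 = 3.9158 × 10^-7 rad.
d = B/θ = (1.496 × 10^8) / (3.9158 × 10^-7) = 3.8204 × 10^14 km.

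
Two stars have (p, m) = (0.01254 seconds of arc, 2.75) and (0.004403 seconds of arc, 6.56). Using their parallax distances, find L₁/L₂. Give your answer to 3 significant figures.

L₁/L₂ = 4.12

d₁ = 1/p₁ = 1/0.01254″ = 79.745 pc; d₂ = 1/p₂ = 1/0.004403″ = 227.12 pc.
M₁ = m₁ − 5 log₁₀ d₁ + 5 = 2.75 − 9.5085 + 5 = -1.7585.
M₂ = 6.56 − 11.7813 + 5 = -0.2213.
L₁/L₂ = 10^(0.4(M₂ − M₁)) = 10^(0.4 × 1.5372) = 10^0.61488 = 4.1198.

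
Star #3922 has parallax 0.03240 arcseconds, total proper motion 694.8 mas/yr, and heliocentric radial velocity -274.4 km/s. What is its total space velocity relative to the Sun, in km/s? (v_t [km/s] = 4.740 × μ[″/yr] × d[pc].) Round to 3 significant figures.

293 km/s

d = 1/p = 1/0.03240″ = 30.864 pc.
μ = 694.8 mas/yr = 0.6948 ″/yr.
v_t = 4.740 μ d = 4.740 × 0.6948 × 30.864 = 101.65 km/s.
v = √(v_r² + v_t²) = √((-274.4)² + 101.65²) = √85628.1 = 292.62 km/s.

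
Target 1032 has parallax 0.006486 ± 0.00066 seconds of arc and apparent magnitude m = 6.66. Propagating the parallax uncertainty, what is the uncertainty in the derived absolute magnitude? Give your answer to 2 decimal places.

M = m − 5 log₁₀ d + 5 = m + 5 log₁₀ p + 5, so ∂M/∂p = 5/(p ln 10).
σ_M = (5/ln 10) · (σ_p/p) = 2.1715 × 0.00066/0.006486 = 2.1715 × 0.10176 = 0.22097.

σ_M = 0.22 mag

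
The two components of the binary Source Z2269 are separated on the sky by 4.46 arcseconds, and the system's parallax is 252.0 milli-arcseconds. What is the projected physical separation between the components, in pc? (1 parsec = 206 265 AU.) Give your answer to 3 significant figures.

d = 1/p = 1/0.2520″ = 3.9683 pc.
At distance d (pc), an angle of θ arcsec spans θ·d AU: s = 4.46 × 3.9683 = 17.699 AU.
= 17.699 / 206265 = 8.5807 × 10^-5 pc.

8.58 × 10^-5 pc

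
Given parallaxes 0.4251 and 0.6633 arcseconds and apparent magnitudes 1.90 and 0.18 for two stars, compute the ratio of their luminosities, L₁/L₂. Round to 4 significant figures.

d₁ = 1/p₁ = 1/0.4251″ = 2.3524 pc; d₂ = 1/p₂ = 1/0.6633″ = 1.5076 pc.
M₁ = m₁ − 5 log₁₀ d₁ + 5 = 1.90 − 1.8576 + 5 = 5.0424.
M₂ = 0.18 − 0.8914 + 5 = 4.2886.
L₁/L₂ = 10^(0.4(M₂ − M₁)) = 10^(0.4 × (-0.7538)) = 10^(-0.30152) = 0.49944.

L₁/L₂ = 0.4994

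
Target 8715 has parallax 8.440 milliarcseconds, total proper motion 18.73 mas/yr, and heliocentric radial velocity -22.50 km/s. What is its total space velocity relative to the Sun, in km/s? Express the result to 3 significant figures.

24.8 km/s

d = 1/p = 1/0.008440″ = 118.48 pc.
μ = 18.73 mas/yr = 0.01873 ″/yr.
v_t = 4.740 μ d = 4.740 × 0.01873 × 118.48 = 10.519 km/s.
v = √(v_r² + v_t²) = √((-22.50)² + 10.519²) = √616.899 = 24.837 km/s.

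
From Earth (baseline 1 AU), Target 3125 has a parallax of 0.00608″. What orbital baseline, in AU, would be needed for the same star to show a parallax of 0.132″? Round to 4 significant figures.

Parallax scales linearly with baseline: p ∝ B, so B = p_target / p_Earth × 1 AU.
B = 0.132 / 0.00608 = 21.711 AU.

21.71 AU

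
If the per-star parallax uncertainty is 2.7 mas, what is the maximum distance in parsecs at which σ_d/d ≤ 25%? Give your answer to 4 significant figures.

92.59 pc

σ_d/d = σ_p/p, so the condition is σ_p/p ≤ 0.25, i.e. p ≥ σ_p/0.25.
p_min = 2.7/0.25 = 10.8 mas = 0.0108 arcsec.
d_max = 1/p_min = 1/0.0108 = 92.593 pc.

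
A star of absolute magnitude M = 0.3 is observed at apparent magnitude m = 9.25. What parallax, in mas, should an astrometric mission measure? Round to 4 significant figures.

1.622 mas

m − M = 9.25 − 0.3 = 8.95.
d = 10^((m−M)/5 + 1) = 10^2.790 = 616.6 pc.
p = 1/d = 1/616.6 = 0.0016218 arcsec = 1.6218 mas.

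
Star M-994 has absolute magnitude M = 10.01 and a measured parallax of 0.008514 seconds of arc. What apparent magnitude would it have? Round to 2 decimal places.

m = 15.36

d = 1/p = 1/0.008514″ = 117.45 pc.
m − M = 5 log₁₀ d − 5 = 5 log₁₀(117.45) − 5 = 10.3493 − 5 = 5.3493.
m = M + (m − M) = 10.01 + 5.3493 = 15.36.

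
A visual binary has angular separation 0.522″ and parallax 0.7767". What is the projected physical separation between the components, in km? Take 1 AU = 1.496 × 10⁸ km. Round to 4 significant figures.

d = 1/p = 1/0.7767″ = 1.2875 pc.
At distance d (pc), an angle of θ arcsec spans θ·d AU: s = 0.522 × 1.2875 = 0.67208 AU.
= 0.67208 × 1.496 × 10⁸ km = 1.0054 × 10^8 km.

1.005 × 10^8 km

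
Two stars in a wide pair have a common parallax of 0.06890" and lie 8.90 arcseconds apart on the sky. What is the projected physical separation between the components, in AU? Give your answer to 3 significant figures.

129 AU

d = 1/p = 1/0.06890″ = 14.514 pc.
At distance d (pc), an angle of θ arcsec spans θ·d AU: s = 8.90 × 14.514 = 129.17 AU.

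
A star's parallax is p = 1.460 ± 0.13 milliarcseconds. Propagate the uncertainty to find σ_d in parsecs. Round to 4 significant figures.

60.99 pc

d = 1/p, so σ_d = σ_p / p².
σ_d = 0.000130 / (0.001460)² = 0.000130 / 0.0000021316 = 60.987 pc.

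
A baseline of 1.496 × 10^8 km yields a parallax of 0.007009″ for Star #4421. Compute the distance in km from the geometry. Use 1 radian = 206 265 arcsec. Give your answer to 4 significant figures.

θ = 0.007009″ = 0.007009/206265 = 3.3981 × 10^-8 rad.
d = B/θ = (1.496 × 10^8) / (3.3981 × 10^-8) = 4.4025 × 10^15 km.

4.403 × 10^15 km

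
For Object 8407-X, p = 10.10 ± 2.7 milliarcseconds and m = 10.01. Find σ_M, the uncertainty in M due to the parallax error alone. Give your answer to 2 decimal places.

σ_M = 0.58 mag

M = m − 5 log₁₀ d + 5 = m + 5 log₁₀ p + 5, so ∂M/∂p = 5/(p ln 10).
σ_M = (5/ln 10) · (σ_p/p) = 2.1715 × 2.7/10.10 = 2.1715 × 0.26733 = 0.58051.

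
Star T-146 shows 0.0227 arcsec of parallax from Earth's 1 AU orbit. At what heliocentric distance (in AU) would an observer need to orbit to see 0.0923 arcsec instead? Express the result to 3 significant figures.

Parallax scales linearly with baseline: p ∝ B, so B = p_target / p_Earth × 1 AU.
B = 0.0923 / 0.0227 = 4.0661 AU.

4.07 AU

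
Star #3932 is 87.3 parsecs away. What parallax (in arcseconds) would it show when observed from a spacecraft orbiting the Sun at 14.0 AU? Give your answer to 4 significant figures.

0.1604 arcsec

p (arcsec) = B (AU) / d (pc).
p = 14.0 / 87.3 = 0.16037 arcsec.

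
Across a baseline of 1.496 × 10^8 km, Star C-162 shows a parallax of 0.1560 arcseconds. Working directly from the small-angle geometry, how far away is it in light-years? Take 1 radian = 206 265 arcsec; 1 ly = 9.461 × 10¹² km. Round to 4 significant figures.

θ = 0.1560″ = 0.1560/206265 = 7.5631 × 10^-7 rad.
d = B/θ = (1.496 × 10^8) / (7.5631 × 10^-7) = 1.9780 × 10^14 km = (1.9780 × 10^14) / (9.461 × 10^12) ly = 20.907 ly.

20.91 ly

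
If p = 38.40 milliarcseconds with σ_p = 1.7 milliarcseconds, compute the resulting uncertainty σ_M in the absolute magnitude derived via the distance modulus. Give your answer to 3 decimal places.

M = m − 5 log₁₀ d + 5 = m + 5 log₁₀ p + 5, so ∂M/∂p = 5/(p ln 10).
σ_M = (5/ln 10) · (σ_p/p) = 2.1715 × 1.7/38.40 = 2.1715 × 0.044271 = 0.096134.

σ_M = 0.096 mag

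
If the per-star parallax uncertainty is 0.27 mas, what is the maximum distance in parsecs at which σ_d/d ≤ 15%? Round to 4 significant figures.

σ_d/d = σ_p/p, so the condition is σ_p/p ≤ 0.15, i.e. p ≥ σ_p/0.15.
p_min = 0.27/0.15 = 1.8 mas = 0.0018 arcsec.
d_max = 1/p_min = 1/0.0018 = 555.56 pc.

555.6 pc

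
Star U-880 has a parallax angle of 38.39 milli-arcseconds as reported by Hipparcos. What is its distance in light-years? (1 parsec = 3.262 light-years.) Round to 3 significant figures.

p = 38.39 milli-arcseconds = 0.03839 arcsec.
d = 1/p = 1/0.03839 = 26.048 pc.
In light-years: 26.048 × 3.262 = 84.969 ly.

85.0 light years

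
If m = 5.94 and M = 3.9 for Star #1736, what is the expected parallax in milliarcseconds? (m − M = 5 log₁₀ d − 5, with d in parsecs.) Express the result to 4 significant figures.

39.08 mas

m − M = 5.94 − 3.9 = 2.04.
d = 10^((m−M)/5 + 1) = 10^1.408 = 25.586 pc.
p = 1/d = 1/25.586 = 0.039084 arcsec = 39.084 mas.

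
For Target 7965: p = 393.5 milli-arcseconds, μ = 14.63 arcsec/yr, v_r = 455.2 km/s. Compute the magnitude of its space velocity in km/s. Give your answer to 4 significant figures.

d = 1/p = 1/0.3935″ = 2.5413 pc.
v_t = 4.740 μ d = 4.740 × 14.63 × 2.5413 = 176.23 km/s.
v = √(v_r² + v_t²) = √(455.2² + 176.23²) = √238264 = 488.12 km/s.

488.1 km/s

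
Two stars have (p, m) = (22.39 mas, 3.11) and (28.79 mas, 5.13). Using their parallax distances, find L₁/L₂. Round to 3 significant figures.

d₁ = 1/p₁ = 1/0.02239″ = 44.663 pc; d₂ = 1/p₂ = 1/0.02879″ = 34.734 pc.
M₁ = m₁ − 5 log₁₀ d₁ + 5 = 3.11 − 8.2497 + 5 = -0.1397.
M₂ = 5.13 − 7.7038 + 5 = 2.4262.
L₁/L₂ = 10^(0.4(M₂ − M₁)) = 10^(0.4 × 2.5659) = 10^1.02636 = 10.626.

L₁/L₂ = 10.6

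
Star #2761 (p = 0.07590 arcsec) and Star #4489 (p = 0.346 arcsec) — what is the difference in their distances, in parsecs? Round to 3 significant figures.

10.3 pc

d_A = 1/0.07590″ = 13.175 pc; d_B = 1/0.3460″ = 2.8902 pc.
|d_B − d_A| = |2.8902 − 13.175| = 10.285 pc.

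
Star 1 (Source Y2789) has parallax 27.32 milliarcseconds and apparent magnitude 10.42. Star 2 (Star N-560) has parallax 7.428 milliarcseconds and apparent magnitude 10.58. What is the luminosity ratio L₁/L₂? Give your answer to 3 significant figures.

L₁/L₂ = 0.0857

d₁ = 1/p₁ = 1/0.02732″ = 36.603 pc; d₂ = 1/p₂ = 1/0.007428″ = 134.63 pc.
M₁ = m₁ − 5 log₁₀ d₁ + 5 = 10.42 − 7.8176 + 5 = 7.6024.
M₂ = 10.58 − 10.6457 + 5 = 4.9343.
L₁/L₂ = 10^(0.4(M₂ − M₁)) = 10^(0.4 × (-2.6681)) = 10^(-1.06724) = 0.085656.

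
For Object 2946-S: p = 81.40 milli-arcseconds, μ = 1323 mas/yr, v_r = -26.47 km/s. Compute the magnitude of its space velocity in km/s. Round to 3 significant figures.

81.5 km/s

d = 1/p = 1/0.08140″ = 12.285 pc.
μ = 1323 mas/yr = 1.323 ″/yr.
v_t = 4.740 μ d = 4.740 × 1.323 × 12.285 = 77.039 km/s.
v = √(v_r² + v_t²) = √((-26.47)² + 77.039²) = √6635.67 = 81.46 km/s.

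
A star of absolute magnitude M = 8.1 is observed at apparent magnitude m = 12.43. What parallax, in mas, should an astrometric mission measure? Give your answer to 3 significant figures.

13.6 mas

m − M = 12.43 − 8.1 = 4.33.
d = 10^((m−M)/5 + 1) = 10^1.866 = 73.451 pc.
p = 1/d = 1/73.451 = 0.013615 arcsec = 13.615 mas.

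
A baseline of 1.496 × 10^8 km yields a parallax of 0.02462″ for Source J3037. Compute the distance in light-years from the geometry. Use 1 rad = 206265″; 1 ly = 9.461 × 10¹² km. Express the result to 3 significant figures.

132 ly

θ = 0.02462″ = 0.02462/206265 = 1.1936 × 10^-7 rad.
d = B/θ = (1.496 × 10^8) / (1.1936 × 10^-7) = 1.2534 × 10^15 km = (1.2534 × 10^15) / (9.461 × 10^12) ly = 132.48 ly.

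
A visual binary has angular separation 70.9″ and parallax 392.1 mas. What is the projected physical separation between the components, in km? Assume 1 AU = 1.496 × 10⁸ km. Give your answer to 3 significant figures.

d = 1/p = 1/0.3921″ = 2.5504 pc.
At distance d (pc), an angle of θ arcsec spans θ·d AU: s = 70.9 × 2.5504 = 180.82 AU.
= 180.82 × 1.496 × 10⁸ km = 2.7051 × 10^10 km.

2.71 × 10^10 km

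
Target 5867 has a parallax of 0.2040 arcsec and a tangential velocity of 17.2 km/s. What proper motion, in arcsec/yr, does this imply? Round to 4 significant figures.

0.7403 arcsec/yr

d = 1/p = 1/0.2040″ = 4.902 pc.
μ = v_t / (4.74 d) = 17.2 / (4.74 × 4.902) = 17.2 / 23.235 = 0.74026 ″/yr.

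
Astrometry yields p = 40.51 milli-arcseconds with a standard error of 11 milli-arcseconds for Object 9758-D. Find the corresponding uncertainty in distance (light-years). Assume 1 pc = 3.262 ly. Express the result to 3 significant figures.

d = 1/p, so σ_d = σ_p / p².
σ_d = 0.0110 / (0.04051)² = 0.0110 / 0.0016411 = 6.7028 pc = 6.7028 × 3.262 ly = 21.865 ly.

21.9 ly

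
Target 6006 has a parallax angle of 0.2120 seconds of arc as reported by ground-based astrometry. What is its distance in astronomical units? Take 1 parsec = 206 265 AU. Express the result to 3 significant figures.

973000 AU

d = 1/p = 1/0.2120 = 4.717 pc.
In AU: 4.717 × 206265 = 9.7295 × 10^5 AU.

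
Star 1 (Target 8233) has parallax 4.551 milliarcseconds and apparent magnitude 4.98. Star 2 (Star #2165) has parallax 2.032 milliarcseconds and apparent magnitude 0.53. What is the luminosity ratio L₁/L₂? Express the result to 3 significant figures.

d₁ = 1/p₁ = 1/0.004551″ = 219.73 pc; d₂ = 1/p₂ = 1/0.002032″ = 492.13 pc.
M₁ = m₁ − 5 log₁₀ d₁ + 5 = 4.98 − 11.7094 + 5 = -1.7294.
M₂ = 0.53 − 13.4604 + 5 = -7.9304.
L₁/L₂ = 10^(0.4(M₂ − M₁)) = 10^(0.4 × (-6.2010)) = 10^(-2.48040) = 0.0033083.

L₁/L₂ = 0.00331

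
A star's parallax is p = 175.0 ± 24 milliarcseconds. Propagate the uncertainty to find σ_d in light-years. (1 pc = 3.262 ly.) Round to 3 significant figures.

2.56 ly

d = 1/p, so σ_d = σ_p / p².
σ_d = 0.0240 / (0.1750)² = 0.0240 / 0.030625 = 0.78367 pc = 0.78367 × 3.262 ly = 2.5563 ly.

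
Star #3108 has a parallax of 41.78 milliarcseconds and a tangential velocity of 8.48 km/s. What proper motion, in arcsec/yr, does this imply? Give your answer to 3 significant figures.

0.0747 arcsec/yr

d = 1/p = 1/0.04178″ = 23.935 pc.
μ = v_t / (4.74 d) = 8.48 / (4.74 × 23.935) = 8.48 / 113.45 = 0.074747 ″/yr.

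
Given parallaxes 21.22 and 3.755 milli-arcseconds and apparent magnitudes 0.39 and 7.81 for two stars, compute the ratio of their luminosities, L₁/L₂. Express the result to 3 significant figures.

d₁ = 1/p₁ = 1/0.02122″ = 47.125 pc; d₂ = 1/p₂ = 1/0.003755″ = 266.31 pc.
M₁ = m₁ − 5 log₁₀ d₁ + 5 = 0.39 − 8.3663 + 5 = -2.9763.
M₂ = 7.81 − 12.1269 + 5 = 0.6831.
L₁/L₂ = 10^(0.4(M₂ − M₁)) = 10^(0.4 × 3.6594) = 10^1.46376 = 29.091.

L₁/L₂ = 29.1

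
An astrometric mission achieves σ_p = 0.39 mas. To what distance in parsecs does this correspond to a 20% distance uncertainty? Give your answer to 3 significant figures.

σ_d/d = σ_p/p, so the condition is σ_p/p ≤ 0.20, i.e. p ≥ σ_p/0.20.
p_min = 0.39/0.20 = 1.95 mas = 0.00195 arcsec.
d_max = 1/p_min = 1/0.00195 = 512.82 pc.

513 pc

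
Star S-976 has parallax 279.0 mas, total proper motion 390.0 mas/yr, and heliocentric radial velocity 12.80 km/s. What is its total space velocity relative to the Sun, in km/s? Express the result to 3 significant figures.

d = 1/p = 1/0.2790″ = 3.5842 pc.
μ = 390.0 mas/yr = 0.3900 ″/yr.
v_t = 4.740 μ d = 4.740 × 0.3900 × 3.5842 = 6.6258 km/s.
v = √(v_r² + v_t²) = √(12.80² + 6.6258²) = √207.741 = 14.413 km/s.

14.4 km/s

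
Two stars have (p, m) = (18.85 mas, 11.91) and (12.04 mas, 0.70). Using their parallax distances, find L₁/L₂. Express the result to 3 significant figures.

L₁/L₂ = 1.34 × 10^-5

d₁ = 1/p₁ = 1/0.01885″ = 53.05 pc; d₂ = 1/p₂ = 1/0.01204″ = 83.056 pc.
M₁ = m₁ − 5 log₁₀ d₁ + 5 = 11.91 − 8.6234 + 5 = 8.2866.
M₂ = 0.70 − 9.5969 + 5 = -3.8969.
L₁/L₂ = 10^(0.4(M₂ − M₁)) = 10^(0.4 × (-12.1835)) = 10^(-4.87340) = 0.000013384.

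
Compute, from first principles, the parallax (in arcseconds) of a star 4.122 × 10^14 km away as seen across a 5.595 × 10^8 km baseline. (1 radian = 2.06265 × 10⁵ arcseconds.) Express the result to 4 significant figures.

θ ≈ B/d = (5.595 × 10^8) / (4.122 × 10^14) = 1.3574 × 10^-6 rad.
In arcseconds: 1.3574 × 10^-6 × 206265 = 0.27998″.

0.2800 arcsec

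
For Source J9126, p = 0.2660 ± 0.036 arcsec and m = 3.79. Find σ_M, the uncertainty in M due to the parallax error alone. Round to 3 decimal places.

M = m − 5 log₁₀ d + 5 = m + 5 log₁₀ p + 5, so ∂M/∂p = 5/(p ln 10).
σ_M = (5/ln 10) · (σ_p/p) = 2.1715 × 0.036/0.2660 = 2.1715 × 0.13534 = 0.29389.

σ_M = 0.294 mag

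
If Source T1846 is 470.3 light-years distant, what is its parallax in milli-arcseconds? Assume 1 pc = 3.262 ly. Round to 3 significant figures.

d = 470.3 ly ÷ 3.262 = 144.18 pc.
p = 1/d = 1/144.18 = 0.0069358 arcsec.
= 0.0069358 × 1000 = 6.9358 mas.

6.94 mas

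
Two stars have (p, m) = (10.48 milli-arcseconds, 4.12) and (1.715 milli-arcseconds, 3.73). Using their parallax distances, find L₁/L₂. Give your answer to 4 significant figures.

L₁/L₂ = 0.01870

d₁ = 1/p₁ = 1/0.01048″ = 95.42 pc; d₂ = 1/p₂ = 1/0.001715″ = 583.09 pc.
M₁ = m₁ − 5 log₁₀ d₁ + 5 = 4.12 − 9.8982 + 5 = -0.7782.
M₂ = 3.73 − 13.8287 + 5 = -5.0987.
L₁/L₂ = 10^(0.4(M₂ − M₁)) = 10^(0.4 × (-4.3205)) = 10^(-1.72820) = 0.018698.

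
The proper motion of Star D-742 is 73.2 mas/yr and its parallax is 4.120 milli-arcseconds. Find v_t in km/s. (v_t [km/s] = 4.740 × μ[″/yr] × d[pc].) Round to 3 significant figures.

d = 1/p = 1/0.004120″ = 242.72 pc.
μ = 73.2 mas/yr = 0.0732 ″/yr.
v_t = 4.74 × μ × d = 4.74 × 0.0732 × 242.72 = 84.216 km/s.

84.2 km/s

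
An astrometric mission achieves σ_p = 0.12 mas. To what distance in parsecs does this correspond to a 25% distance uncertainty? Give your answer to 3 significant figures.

2080 pc

σ_d/d = σ_p/p, so the condition is σ_p/p ≤ 0.25, i.e. p ≥ σ_p/0.25.
p_min = 0.12/0.25 = 0.48 mas = 0.00048 arcsec.
d_max = 1/p_min = 1/0.00048 = 2083.3 pc.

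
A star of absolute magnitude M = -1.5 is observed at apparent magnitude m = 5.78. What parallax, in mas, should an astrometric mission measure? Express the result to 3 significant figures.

m − M = 5.78 − (-1.5) = 7.28.
d = 10^((m−M)/5 + 1) = 10^2.456 = 285.76 pc.
p = 1/d = 1/285.76 = 0.0034994 arcsec = 3.4994 mas.

3.50 mas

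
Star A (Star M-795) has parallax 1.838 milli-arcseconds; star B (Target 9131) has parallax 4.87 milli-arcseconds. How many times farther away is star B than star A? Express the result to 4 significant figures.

0.3774

Since d = 1/p, d_B/d_A = p_A/p_B.
= 1.838 / 4.87 = 0.37741.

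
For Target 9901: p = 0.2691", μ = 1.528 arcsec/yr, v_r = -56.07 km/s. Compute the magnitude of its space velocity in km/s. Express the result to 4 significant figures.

d = 1/p = 1/0.2691″ = 3.7161 pc.
v_t = 4.740 μ d = 4.740 × 1.528 × 3.7161 = 26.915 km/s.
v = √(v_r² + v_t²) = √((-56.07)² + 26.915²) = √3868.26 = 62.195 km/s.

62.20 km/s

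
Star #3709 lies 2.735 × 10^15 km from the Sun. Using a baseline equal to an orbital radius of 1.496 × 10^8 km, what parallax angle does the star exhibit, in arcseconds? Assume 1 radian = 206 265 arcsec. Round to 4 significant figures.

0.01128 arcsec

θ ≈ B/d = (1.496 × 10^8) / (2.735 × 10^15) = 5.4698 × 10^-8 rad.
In arcseconds: 5.4698 × 10^-8 × 206265 = 0.011282″.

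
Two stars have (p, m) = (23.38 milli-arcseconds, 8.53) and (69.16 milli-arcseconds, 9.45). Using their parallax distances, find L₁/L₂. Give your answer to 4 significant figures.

d₁ = 1/p₁ = 1/0.02338″ = 42.772 pc; d₂ = 1/p₂ = 1/0.06916″ = 14.459 pc.
M₁ = m₁ − 5 log₁₀ d₁ + 5 = 8.53 − 8.1558 + 5 = 5.3742.
M₂ = 9.45 − 5.8007 + 5 = 8.6493.
L₁/L₂ = 10^(0.4(M₂ − M₁)) = 10^(0.4 × 3.2751) = 10^1.31004 = 20.419.

L₁/L₂ = 20.42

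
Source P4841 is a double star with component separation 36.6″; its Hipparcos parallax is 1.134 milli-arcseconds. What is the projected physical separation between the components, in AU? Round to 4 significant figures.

d = 1/p = 1/0.001134″ = 881.83 pc.
At distance d (pc), an angle of θ arcsec spans θ·d AU: s = 36.6 × 881.83 = 32275 AU.

32280 AU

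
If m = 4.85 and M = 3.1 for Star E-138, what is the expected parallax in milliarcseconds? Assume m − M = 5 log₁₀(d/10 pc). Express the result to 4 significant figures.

m − M = 4.85 − 3.1 = 1.75.
d = 10^((m−M)/5 + 1) = 10^1.350 = 22.387 pc.
p = 1/d = 1/22.387 = 0.044669 arcsec = 44.669 mas.

44.67 mas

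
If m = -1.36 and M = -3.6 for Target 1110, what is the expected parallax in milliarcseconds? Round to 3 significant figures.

m − M = -1.36 − (-3.6) = 2.24.
d = 10^((m−M)/5 + 1) = 10^1.448 = 28.054 pc.
p = 1/d = 1/28.054 = 0.035646 arcsec = 35.646 mas.

35.6 mas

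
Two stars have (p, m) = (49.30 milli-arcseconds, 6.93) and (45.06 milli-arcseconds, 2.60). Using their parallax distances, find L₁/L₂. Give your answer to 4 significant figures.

d₁ = 1/p₁ = 1/0.04930″ = 20.284 pc; d₂ = 1/p₂ = 1/0.04506″ = 22.193 pc.
M₁ = m₁ − 5 log₁₀ d₁ + 5 = 6.93 − 6.5358 + 5 = 5.3942.
M₂ = 2.60 − 6.7311 + 5 = 0.8689.
L₁/L₂ = 10^(0.4(M₂ − M₁)) = 10^(0.4 × (-4.5253)) = 10^(-1.81012) = 0.015484.

L₁/L₂ = 0.01548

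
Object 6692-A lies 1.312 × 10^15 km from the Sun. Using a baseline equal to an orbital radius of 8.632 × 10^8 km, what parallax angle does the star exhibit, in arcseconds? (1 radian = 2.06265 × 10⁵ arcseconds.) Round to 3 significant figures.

θ ≈ B/d = (8.632 × 10^8) / (1.312 × 10^15) = 6.5793 × 10^-7 rad.
In arcseconds: 6.5793 × 10^-7 × 206265 = 0.13571″.

0.136 arcsec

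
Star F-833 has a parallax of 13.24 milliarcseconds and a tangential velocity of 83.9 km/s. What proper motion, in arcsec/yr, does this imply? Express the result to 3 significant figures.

0.234 arcsec/yr

d = 1/p = 1/0.01324″ = 75.529 pc.
μ = v_t / (4.74 d) = 83.9 / (4.74 × 75.529) = 83.9 / 358.01 = 0.23435 ″/yr.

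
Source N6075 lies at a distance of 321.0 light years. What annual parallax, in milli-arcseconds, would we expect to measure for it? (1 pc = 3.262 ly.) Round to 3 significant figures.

10.2 mas

d = 321.0 ly ÷ 3.262 = 98.406 pc.
p = 1/d = 1/98.406 = 0.010162 arcsec.
= 0.010162 × 1000 = 10.162 mas.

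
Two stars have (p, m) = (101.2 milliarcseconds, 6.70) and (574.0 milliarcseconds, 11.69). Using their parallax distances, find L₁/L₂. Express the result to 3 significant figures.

L₁/L₂ = 3190

d₁ = 1/p₁ = 1/0.1012″ = 9.8814 pc; d₂ = 1/p₂ = 1/0.5740″ = 1.7422 pc.
M₁ = m₁ − 5 log₁₀ d₁ + 5 = 6.70 − 4.9741 + 5 = 6.7259.
M₂ = 11.69 − 1.2055 + 5 = 15.4845.
L₁/L₂ = 10^(0.4(M₂ − M₁)) = 10^(0.4 × 8.7586) = 10^3.50344 = 3187.4.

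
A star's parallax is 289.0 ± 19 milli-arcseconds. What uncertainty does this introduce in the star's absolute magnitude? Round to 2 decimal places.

M = m − 5 log₁₀ d + 5 = m + 5 log₁₀ p + 5, so ∂M/∂p = 5/(p ln 10).
σ_M = (5/ln 10) · (σ_p/p) = 2.1715 × 19/289.0 = 2.1715 × 0.065744 = 0.14276.

σ_M = 0.14 mag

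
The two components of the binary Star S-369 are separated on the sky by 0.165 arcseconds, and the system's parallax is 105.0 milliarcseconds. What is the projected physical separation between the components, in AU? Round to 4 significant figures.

d = 1/p = 1/0.1050″ = 9.5238 pc.
At distance d (pc), an angle of θ arcsec spans θ·d AU: s = 0.165 × 9.5238 = 1.5714 AU.

1.571 AU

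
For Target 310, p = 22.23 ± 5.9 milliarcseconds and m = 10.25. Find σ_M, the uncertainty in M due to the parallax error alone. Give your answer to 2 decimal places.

M = m − 5 log₁₀ d + 5 = m + 5 log₁₀ p + 5, so ∂M/∂p = 5/(p ln 10).
σ_M = (5/ln 10) · (σ_p/p) = 2.1715 × 5.9/22.23 = 2.1715 × 0.26541 = 0.57634.

σ_M = 0.58 mag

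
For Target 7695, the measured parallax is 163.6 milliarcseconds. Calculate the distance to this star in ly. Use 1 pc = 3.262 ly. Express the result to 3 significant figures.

p = 163.6 milliarcseconds = 0.1636 arcsec.
d = 1/p = 1/0.1636 = 6.1125 pc.
In light-years: 6.1125 × 3.262 = 19.939 ly.

19.9 ly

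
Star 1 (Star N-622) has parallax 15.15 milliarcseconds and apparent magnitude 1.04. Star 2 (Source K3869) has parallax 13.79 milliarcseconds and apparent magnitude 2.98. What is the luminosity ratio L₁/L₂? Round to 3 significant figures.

L₁/L₂ = 4.95

d₁ = 1/p₁ = 1/0.01515″ = 66.007 pc; d₂ = 1/p₂ = 1/0.01379″ = 72.516 pc.
M₁ = m₁ − 5 log₁₀ d₁ + 5 = 1.04 − 9.0979 + 5 = -3.0579.
M₂ = 2.98 − 9.3022 + 5 = -1.3222.
L₁/L₂ = 10^(0.4(M₂ − M₁)) = 10^(0.4 × 1.7357) = 10^0.69428 = 4.9463.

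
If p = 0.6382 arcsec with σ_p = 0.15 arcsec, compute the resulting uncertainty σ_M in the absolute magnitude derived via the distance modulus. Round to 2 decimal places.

M = m − 5 log₁₀ d + 5 = m + 5 log₁₀ p + 5, so ∂M/∂p = 5/(p ln 10).
σ_M = (5/ln 10) · (σ_p/p) = 2.1715 × 0.15/0.6382 = 2.1715 × 0.23504 = 0.51039.

σ_M = 0.51 mag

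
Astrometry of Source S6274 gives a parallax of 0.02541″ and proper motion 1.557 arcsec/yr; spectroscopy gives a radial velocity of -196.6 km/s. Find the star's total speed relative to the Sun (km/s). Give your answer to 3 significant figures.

d = 1/p = 1/0.02541″ = 39.355 pc.
v_t = 4.740 μ d = 4.740 × 1.557 × 39.355 = 290.45 km/s.
v = √(v_r² + v_t²) = √((-196.6)² + 290.45²) = √123013 = 350.73 km/s.

351 km/s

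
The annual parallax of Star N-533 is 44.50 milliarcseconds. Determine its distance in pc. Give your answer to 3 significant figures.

22.5 pc

p = 44.50 milliarcseconds = 0.04450 arcsec.
d = 1/p = 1/0.04450 = 22.472 pc.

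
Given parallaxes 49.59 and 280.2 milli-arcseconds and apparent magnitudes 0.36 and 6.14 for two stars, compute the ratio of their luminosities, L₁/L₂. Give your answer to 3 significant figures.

d₁ = 1/p₁ = 1/0.04959″ = 20.165 pc; d₂ = 1/p₂ = 1/0.2802″ = 3.5689 pc.
M₁ = m₁ − 5 log₁₀ d₁ + 5 = 0.36 − 6.5230 + 5 = -1.1630.
M₂ = 6.14 − 2.7627 + 5 = 8.3773.
L₁/L₂ = 10^(0.4(M₂ − M₁)) = 10^(0.4 × 9.5403) = 10^3.81612 = 6548.2.

L₁/L₂ = 6550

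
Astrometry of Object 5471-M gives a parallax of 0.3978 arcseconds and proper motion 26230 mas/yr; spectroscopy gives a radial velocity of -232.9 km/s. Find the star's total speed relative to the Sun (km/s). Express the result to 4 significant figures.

d = 1/p = 1/0.3978″ = 2.5138 pc.
μ = 26230 mas/yr = 26.23 ″/yr.
v_t = 4.740 μ d = 4.740 × 26.23 × 2.5138 = 312.54 km/s.
v = √(v_r² + v_t²) = √((-232.9)² + 312.54²) = √151924 = 389.77 km/s.

389.8 km/s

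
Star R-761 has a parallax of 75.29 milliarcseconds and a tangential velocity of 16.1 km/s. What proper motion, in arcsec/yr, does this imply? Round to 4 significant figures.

0.2557 arcsec/yr

d = 1/p = 1/0.07529″ = 13.282 pc.
μ = v_t / (4.74 d) = 16.1 / (4.74 × 13.282) = 16.1 / 62.957 = 0.25573 ″/yr.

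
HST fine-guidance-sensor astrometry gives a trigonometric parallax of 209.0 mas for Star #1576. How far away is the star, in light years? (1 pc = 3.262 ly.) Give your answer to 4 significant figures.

15.61 light years

p = 209.0 mas = 0.2090 arcsec.
d = 1/p = 1/0.2090 = 4.7847 pc.
In light-years: 4.7847 × 3.262 = 15.608 ly.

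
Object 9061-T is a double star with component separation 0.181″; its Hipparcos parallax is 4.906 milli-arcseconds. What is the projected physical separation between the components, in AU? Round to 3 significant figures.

d = 1/p = 1/0.004906″ = 203.83 pc.
At distance d (pc), an angle of θ arcsec spans θ·d AU: s = 0.181 × 203.83 = 36.893 AU.

36.9 AU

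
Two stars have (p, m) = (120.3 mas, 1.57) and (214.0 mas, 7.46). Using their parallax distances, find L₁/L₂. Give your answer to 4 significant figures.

d₁ = 1/p₁ = 1/0.1203″ = 8.3126 pc; d₂ = 1/p₂ = 1/0.2140″ = 4.6729 pc.
M₁ = m₁ − 5 log₁₀ d₁ + 5 = 1.57 − 4.5987 + 5 = 1.9713.
M₂ = 7.46 − 3.3479 + 5 = 9.1121.
L₁/L₂ = 10^(0.4(M₂ − M₁)) = 10^(0.4 × 7.1408) = 10^2.85632 = 718.32.

L₁/L₂ = 718.3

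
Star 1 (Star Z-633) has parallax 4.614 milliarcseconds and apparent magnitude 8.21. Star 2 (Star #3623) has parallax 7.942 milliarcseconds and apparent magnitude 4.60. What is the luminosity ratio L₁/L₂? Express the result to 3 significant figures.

d₁ = 1/p₁ = 1/0.004614″ = 216.73 pc; d₂ = 1/p₂ = 1/0.007942″ = 125.91 pc.
M₁ = m₁ − 5 log₁₀ d₁ + 5 = 8.21 − 11.6796 + 5 = 1.5304.
M₂ = 4.60 − 10.5003 + 5 = -0.9003.
L₁/L₂ = 10^(0.4(M₂ − M₁)) = 10^(0.4 × (-2.4307)) = 10^(-0.97228) = 0.10659.

L₁/L₂ = 0.107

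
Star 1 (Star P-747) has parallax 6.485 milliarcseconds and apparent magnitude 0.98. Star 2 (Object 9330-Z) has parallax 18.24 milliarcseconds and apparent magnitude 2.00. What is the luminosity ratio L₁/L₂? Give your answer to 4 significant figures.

L₁/L₂ = 20.24

d₁ = 1/p₁ = 1/0.006485″ = 154.2 pc; d₂ = 1/p₂ = 1/0.01824″ = 54.825 pc.
M₁ = m₁ − 5 log₁₀ d₁ + 5 = 0.98 − 10.9404 + 5 = -4.9604.
M₂ = 2.00 − 8.6949 + 5 = -1.6949.
L₁/L₂ = 10^(0.4(M₂ − M₁)) = 10^(0.4 × 3.2655) = 10^1.30620 = 20.24.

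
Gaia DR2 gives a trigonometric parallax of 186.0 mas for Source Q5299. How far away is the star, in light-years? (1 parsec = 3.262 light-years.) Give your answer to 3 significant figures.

17.5 light years

p = 186.0 mas = 0.1860 arcsec.
d = 1/p = 1/0.1860 = 5.3763 pc.
In light-years: 5.3763 × 3.262 = 17.537 ly.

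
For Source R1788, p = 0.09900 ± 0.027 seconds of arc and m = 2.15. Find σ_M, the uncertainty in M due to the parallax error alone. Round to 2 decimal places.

M = m − 5 log₁₀ d + 5 = m + 5 log₁₀ p + 5, so ∂M/∂p = 5/(p ln 10).
σ_M = (5/ln 10) · (σ_p/p) = 2.1715 × 0.027/0.09900 = 2.1715 × 0.27273 = 0.59223.

σ_M = 0.59 mag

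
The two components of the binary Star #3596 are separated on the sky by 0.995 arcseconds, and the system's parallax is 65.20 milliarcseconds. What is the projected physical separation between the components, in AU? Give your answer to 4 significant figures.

d = 1/p = 1/0.06520″ = 15.337 pc.
At distance d (pc), an angle of θ arcsec spans θ·d AU: s = 0.995 × 15.337 = 15.26 AU.

15.26 AU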